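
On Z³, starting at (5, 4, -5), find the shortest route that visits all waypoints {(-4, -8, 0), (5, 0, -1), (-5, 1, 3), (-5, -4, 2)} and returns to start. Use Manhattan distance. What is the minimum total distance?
60
(one optimal route: (5, 4, -5) → (5, 0, -1) → (-4, -8, 0) → (-5, -4, 2) → (-5, 1, 3) → (5, 4, -5))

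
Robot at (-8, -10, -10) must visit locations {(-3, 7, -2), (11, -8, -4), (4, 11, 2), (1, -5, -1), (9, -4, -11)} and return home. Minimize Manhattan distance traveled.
120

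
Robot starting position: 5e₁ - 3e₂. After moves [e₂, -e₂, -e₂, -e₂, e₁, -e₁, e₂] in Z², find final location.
(5, -4)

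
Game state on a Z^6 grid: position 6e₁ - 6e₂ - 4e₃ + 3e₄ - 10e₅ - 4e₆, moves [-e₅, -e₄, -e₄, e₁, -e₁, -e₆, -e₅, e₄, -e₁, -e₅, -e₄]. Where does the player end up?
(5, -6, -4, 1, -13, -5)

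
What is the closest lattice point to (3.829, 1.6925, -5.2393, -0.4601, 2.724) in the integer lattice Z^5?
(4, 2, -5, 0, 3)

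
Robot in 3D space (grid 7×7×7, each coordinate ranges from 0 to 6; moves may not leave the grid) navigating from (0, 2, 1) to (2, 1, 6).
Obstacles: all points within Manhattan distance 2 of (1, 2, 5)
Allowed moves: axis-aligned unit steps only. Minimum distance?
10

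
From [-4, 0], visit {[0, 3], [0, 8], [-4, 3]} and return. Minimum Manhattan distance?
24
(one optimal route: (-4, 0) → (0, 3) → (0, 8) → (-4, 3) → (-4, 0))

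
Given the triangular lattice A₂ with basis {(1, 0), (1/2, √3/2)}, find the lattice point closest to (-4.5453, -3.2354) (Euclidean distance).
(-5, -3.464)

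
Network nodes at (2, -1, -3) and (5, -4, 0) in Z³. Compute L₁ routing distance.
9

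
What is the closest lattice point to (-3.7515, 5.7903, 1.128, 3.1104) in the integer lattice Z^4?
(-4, 6, 1, 3)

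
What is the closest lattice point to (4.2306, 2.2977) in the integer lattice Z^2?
(4, 2)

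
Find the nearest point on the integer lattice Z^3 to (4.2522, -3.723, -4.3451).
(4, -4, -4)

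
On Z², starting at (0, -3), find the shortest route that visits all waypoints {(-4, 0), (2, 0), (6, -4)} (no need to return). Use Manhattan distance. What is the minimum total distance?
21
(one optimal route: (0, -3) → (-4, 0) → (2, 0) → (6, -4))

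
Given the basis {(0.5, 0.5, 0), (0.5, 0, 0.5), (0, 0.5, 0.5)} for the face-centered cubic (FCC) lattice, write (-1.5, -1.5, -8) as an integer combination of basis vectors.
5b₁ - 8b₂ - 8b₃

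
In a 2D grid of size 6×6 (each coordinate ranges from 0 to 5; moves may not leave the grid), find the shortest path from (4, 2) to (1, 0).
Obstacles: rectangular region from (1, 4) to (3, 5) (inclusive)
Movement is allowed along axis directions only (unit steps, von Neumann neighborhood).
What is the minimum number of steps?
5
(one shortest path: (4, 2) → (3, 2) → (2, 2) → (1, 2) → (1, 1) → (1, 0))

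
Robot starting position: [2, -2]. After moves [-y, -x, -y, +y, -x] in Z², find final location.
(0, -3)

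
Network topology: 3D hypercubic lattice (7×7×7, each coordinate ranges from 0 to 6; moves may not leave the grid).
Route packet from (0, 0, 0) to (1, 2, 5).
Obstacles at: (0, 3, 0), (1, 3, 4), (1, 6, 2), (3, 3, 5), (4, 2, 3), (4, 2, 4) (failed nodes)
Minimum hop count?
8
(one shortest path: (0, 0, 0) → (1, 0, 0) → (1, 1, 0) → (1, 2, 0) → (1, 2, 1) → (1, 2, 2) → (1, 2, 3) → (1, 2, 4) → (1, 2, 5))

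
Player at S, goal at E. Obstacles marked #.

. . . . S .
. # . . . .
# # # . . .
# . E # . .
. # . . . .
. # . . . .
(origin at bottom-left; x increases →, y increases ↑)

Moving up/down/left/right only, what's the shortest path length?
7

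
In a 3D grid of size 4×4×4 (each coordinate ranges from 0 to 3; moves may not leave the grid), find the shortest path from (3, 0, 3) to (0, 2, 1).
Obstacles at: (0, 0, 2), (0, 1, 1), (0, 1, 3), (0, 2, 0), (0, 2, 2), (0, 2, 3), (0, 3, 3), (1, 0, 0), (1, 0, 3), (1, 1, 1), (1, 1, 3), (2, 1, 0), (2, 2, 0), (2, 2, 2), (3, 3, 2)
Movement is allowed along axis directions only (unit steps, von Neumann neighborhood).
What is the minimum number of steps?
7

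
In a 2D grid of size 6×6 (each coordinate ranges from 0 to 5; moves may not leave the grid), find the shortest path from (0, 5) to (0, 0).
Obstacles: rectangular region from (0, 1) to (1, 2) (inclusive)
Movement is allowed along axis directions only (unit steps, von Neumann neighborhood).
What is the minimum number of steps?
9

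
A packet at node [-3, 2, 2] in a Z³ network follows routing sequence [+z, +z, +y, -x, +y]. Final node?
(-4, 4, 4)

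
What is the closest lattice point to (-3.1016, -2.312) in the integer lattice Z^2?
(-3, -2)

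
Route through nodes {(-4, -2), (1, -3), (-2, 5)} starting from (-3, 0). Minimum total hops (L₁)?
20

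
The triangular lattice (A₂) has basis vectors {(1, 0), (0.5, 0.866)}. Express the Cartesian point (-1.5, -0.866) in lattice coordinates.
-b₁ - b₂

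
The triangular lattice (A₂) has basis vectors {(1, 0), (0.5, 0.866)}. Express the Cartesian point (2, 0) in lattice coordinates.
2b₁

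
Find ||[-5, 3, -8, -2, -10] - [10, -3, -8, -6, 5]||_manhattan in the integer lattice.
40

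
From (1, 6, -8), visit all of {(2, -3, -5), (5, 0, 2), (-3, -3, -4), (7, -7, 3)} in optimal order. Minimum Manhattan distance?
46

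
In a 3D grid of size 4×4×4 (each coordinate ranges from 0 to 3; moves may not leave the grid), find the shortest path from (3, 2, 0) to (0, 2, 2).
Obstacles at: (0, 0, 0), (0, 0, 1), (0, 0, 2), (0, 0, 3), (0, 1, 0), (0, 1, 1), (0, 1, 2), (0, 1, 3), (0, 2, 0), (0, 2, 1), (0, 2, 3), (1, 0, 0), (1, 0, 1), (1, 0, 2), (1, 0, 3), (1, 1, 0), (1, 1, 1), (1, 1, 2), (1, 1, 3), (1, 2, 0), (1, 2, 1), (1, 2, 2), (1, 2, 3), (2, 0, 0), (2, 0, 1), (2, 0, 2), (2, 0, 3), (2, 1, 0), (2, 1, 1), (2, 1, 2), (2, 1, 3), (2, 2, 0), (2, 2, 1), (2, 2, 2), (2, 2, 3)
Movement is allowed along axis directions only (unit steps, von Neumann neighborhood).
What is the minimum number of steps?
7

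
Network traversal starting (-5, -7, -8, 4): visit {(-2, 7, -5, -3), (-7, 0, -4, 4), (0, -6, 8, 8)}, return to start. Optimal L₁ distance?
98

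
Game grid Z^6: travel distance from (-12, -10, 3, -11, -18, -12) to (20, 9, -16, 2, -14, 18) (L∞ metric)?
32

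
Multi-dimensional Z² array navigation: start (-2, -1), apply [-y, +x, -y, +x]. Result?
(0, -3)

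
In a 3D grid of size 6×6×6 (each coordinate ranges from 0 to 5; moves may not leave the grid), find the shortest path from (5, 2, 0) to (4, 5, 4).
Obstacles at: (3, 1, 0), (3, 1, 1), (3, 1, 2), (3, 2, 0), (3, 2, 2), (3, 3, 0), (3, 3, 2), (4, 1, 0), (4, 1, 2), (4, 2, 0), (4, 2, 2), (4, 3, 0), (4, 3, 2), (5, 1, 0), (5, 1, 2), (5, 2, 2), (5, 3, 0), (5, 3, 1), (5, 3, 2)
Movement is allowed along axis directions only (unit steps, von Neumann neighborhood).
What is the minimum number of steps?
8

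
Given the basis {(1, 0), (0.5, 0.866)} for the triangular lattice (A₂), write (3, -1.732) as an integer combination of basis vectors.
4b₁ - 2b₂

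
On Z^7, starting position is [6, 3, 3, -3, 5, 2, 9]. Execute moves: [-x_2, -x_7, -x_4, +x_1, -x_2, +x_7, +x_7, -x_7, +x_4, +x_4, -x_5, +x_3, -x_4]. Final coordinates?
(7, 1, 4, -3, 4, 2, 9)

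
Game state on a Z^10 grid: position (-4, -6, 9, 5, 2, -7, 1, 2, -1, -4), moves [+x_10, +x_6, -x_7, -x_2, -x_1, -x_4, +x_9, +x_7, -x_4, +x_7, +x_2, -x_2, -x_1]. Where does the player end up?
(-6, -7, 9, 3, 2, -6, 2, 2, 0, -3)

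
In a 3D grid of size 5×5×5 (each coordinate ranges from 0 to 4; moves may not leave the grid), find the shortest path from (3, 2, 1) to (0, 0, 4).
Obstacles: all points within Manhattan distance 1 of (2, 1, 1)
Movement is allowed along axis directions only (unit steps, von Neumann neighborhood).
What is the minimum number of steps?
8
(one shortest path: (3, 2, 1) → (3, 2, 2) → (2, 2, 2) → (1, 2, 2) → (0, 2, 2) → (0, 1, 2) → (0, 0, 2) → (0, 0, 3) → (0, 0, 4))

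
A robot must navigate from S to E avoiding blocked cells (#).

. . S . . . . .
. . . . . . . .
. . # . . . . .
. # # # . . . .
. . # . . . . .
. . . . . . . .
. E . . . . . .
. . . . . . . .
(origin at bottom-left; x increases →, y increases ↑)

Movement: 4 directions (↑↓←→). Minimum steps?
9
(one shortest path: (2, 7) → (1, 7) → (0, 7) → (0, 6) → (0, 5) → (0, 4) → (0, 3) → (1, 3) → (1, 2) → (1, 1))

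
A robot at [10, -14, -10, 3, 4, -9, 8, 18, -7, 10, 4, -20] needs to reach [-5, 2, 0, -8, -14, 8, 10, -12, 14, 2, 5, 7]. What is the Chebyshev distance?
30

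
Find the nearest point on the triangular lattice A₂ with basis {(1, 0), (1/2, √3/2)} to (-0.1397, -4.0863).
(-0.5, -4.33)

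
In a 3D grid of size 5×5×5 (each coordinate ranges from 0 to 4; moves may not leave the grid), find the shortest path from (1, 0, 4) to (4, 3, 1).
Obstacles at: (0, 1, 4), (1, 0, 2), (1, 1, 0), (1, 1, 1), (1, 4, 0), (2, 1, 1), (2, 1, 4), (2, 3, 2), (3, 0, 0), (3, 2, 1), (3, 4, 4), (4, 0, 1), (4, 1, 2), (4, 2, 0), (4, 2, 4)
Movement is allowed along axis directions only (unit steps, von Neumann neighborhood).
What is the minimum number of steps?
9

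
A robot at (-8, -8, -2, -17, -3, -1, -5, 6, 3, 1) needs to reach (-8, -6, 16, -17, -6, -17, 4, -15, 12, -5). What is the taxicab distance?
84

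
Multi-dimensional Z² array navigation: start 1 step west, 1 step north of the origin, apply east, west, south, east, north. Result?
(0, 1)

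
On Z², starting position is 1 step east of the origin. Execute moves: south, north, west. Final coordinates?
(0, 0)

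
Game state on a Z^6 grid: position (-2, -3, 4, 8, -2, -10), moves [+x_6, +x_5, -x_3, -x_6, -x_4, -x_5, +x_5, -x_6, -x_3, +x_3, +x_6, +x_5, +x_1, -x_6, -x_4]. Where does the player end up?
(-1, -3, 3, 6, 0, -11)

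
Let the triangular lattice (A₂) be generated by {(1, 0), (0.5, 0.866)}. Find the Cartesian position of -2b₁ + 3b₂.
(-0.5, 2.598)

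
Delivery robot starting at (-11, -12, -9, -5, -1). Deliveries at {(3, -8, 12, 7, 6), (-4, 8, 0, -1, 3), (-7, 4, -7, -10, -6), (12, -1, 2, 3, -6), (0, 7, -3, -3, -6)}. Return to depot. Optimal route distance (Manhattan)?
212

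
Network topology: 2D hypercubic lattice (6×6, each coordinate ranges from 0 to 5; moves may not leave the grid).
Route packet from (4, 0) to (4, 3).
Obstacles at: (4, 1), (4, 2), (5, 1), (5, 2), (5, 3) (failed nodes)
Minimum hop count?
5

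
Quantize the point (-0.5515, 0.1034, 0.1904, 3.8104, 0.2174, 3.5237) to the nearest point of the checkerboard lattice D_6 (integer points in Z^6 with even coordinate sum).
(-1, 0, 0, 4, 0, 3)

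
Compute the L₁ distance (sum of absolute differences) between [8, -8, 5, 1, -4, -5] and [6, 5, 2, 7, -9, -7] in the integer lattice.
31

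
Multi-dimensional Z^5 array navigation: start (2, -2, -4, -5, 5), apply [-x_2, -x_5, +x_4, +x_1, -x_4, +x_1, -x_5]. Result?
(4, -3, -4, -5, 3)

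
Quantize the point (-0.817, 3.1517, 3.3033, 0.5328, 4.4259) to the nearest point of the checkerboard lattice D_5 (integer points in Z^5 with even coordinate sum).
(-1, 3, 3, 1, 4)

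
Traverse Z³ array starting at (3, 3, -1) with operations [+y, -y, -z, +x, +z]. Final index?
(4, 3, -1)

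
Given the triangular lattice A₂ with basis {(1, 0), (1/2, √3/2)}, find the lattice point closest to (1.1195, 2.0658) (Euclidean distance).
(1, 1.732)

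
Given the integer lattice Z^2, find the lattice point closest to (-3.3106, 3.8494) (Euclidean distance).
(-3, 4)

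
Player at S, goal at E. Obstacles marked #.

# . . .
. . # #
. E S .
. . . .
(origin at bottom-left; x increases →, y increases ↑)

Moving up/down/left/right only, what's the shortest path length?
1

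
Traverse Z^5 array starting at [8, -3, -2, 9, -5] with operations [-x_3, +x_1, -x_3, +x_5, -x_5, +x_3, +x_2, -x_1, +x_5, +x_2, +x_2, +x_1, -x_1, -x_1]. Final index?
(7, 0, -3, 9, -4)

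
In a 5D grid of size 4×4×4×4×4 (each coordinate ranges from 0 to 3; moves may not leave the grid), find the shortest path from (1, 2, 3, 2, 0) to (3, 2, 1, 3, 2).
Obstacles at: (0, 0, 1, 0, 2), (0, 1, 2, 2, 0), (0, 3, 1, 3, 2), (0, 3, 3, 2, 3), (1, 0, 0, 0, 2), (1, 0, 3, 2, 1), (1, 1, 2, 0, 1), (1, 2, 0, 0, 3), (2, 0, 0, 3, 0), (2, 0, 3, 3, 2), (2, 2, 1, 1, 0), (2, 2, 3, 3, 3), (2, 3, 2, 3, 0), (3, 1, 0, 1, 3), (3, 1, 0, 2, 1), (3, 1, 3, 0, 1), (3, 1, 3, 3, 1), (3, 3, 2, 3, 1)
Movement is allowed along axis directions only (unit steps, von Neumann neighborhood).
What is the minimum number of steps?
7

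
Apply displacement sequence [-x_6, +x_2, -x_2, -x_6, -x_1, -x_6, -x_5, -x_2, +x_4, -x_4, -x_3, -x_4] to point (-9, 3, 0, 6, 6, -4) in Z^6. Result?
(-10, 2, -1, 5, 5, -7)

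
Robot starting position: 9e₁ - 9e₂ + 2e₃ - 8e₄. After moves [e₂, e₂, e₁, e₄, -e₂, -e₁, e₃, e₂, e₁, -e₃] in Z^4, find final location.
(10, -7, 2, -7)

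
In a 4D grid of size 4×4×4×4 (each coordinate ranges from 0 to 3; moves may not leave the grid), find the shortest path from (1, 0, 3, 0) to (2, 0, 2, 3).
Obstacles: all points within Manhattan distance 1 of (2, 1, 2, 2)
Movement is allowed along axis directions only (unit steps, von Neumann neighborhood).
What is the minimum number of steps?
5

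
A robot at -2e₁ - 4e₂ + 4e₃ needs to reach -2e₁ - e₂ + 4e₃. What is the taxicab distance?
3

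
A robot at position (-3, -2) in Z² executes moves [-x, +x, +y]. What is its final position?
(-3, -1)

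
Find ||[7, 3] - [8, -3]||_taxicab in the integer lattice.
7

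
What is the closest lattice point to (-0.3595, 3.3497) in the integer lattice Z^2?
(0, 3)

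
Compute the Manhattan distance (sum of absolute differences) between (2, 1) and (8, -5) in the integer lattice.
12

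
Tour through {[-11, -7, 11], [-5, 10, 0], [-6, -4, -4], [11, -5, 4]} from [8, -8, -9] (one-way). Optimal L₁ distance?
92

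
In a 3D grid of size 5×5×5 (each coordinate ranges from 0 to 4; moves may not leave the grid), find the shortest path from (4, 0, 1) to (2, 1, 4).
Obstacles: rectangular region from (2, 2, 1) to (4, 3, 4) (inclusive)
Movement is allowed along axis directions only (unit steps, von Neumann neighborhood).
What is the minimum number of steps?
6
(one shortest path: (4, 0, 1) → (3, 0, 1) → (2, 0, 1) → (2, 1, 1) → (2, 1, 2) → (2, 1, 3) → (2, 1, 4))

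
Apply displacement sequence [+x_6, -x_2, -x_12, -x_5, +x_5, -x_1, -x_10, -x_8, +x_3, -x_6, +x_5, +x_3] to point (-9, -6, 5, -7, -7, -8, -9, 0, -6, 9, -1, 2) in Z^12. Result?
(-10, -7, 7, -7, -6, -8, -9, -1, -6, 8, -1, 1)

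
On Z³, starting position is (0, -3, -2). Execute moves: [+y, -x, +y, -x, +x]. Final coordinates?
(-1, -1, -2)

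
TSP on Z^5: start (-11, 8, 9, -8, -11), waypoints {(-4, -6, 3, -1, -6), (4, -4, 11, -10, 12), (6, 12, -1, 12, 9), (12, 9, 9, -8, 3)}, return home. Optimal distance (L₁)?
222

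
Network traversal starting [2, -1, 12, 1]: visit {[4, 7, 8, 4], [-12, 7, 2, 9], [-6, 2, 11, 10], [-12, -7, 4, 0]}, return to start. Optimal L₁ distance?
116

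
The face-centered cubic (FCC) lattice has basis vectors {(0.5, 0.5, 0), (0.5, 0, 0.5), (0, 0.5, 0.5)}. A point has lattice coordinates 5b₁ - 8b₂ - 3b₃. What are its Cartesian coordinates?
(-1.5, 1, -5.5)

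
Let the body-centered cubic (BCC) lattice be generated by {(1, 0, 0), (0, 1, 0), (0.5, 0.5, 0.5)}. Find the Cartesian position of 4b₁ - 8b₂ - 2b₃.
(3, -9, -1)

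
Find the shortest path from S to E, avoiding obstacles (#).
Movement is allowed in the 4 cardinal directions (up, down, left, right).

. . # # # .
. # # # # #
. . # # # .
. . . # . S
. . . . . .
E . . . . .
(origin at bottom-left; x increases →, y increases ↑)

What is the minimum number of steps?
7
(one shortest path: (5, 2) → (4, 2) → (4, 1) → (3, 1) → (2, 1) → (1, 1) → (0, 1) → (0, 0))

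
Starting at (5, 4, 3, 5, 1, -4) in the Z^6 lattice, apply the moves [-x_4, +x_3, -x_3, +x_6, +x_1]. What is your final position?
(6, 4, 3, 4, 1, -3)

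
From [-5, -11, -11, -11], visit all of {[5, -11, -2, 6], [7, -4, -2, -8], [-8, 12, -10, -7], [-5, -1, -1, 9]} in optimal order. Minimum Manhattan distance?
118
(one optimal route: (-5, -11, -11, -11) → (-8, 12, -10, -7) → (7, -4, -2, -8) → (5, -11, -2, 6) → (-5, -1, -1, 9))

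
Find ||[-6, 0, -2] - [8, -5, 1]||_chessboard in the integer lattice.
14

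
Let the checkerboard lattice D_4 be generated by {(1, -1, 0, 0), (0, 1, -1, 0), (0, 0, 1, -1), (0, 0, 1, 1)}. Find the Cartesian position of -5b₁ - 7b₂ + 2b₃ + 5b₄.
(-5, -2, 14, 3)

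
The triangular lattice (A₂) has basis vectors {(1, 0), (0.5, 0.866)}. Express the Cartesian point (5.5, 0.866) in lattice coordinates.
5b₁ + b₂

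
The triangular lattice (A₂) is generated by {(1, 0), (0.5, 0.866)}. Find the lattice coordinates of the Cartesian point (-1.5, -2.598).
-3b₂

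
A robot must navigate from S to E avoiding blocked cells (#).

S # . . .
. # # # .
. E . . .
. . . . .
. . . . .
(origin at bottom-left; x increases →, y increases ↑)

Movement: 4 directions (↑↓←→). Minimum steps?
3
(one shortest path: (0, 4) → (0, 3) → (0, 2) → (1, 2))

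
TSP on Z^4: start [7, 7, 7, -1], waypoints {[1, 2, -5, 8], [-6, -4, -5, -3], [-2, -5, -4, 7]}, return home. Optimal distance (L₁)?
98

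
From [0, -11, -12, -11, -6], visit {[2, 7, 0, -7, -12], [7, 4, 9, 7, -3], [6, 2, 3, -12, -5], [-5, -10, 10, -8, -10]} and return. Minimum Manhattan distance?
178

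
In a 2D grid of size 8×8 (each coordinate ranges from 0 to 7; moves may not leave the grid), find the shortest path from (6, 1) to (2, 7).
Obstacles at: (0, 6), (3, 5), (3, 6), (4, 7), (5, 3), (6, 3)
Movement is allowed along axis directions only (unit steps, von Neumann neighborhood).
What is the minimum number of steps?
10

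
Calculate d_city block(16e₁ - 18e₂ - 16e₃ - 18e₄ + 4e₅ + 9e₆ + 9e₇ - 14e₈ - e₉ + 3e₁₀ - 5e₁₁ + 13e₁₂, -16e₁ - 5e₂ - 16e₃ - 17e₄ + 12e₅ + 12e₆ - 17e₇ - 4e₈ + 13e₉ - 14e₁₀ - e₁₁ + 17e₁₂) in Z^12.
132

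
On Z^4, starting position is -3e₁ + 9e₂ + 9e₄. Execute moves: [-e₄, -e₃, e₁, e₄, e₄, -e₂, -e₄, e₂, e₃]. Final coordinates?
(-2, 9, 0, 9)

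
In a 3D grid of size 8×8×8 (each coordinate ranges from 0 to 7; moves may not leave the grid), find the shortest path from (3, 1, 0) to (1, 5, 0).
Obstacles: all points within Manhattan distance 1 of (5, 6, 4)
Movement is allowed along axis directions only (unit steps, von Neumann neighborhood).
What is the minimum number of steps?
6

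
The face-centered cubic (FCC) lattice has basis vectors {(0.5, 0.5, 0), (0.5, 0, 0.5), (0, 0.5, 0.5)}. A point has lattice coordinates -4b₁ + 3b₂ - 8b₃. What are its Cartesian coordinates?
(-0.5, -6, -2.5)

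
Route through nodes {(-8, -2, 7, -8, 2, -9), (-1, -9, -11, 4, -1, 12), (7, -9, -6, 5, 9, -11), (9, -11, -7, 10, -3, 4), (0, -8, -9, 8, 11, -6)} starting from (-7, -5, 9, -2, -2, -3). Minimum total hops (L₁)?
170
(one optimal route: (-7, -5, 9, -2, -2, -3) → (-8, -2, 7, -8, 2, -9) → (7, -9, -6, 5, 9, -11) → (0, -8, -9, 8, 11, -6) → (-1, -9, -11, 4, -1, 12) → (9, -11, -7, 10, -3, 4))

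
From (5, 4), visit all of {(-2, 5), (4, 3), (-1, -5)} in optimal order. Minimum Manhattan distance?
21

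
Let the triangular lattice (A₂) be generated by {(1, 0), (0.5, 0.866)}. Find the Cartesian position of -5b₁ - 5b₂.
(-7.5, -4.33)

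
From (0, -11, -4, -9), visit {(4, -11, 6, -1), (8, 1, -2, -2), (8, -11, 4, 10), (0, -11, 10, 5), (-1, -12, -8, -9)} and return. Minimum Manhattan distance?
126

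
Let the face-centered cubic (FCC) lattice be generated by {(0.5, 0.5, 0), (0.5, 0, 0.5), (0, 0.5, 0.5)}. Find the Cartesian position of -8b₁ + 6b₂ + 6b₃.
(-1, -1, 6)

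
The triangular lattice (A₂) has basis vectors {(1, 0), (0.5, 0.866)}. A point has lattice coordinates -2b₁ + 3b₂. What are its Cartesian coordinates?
(-0.5, 2.598)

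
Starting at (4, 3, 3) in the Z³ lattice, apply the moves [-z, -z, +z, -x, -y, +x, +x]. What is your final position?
(5, 2, 2)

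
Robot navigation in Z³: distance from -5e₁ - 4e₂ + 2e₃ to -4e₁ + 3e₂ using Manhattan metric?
10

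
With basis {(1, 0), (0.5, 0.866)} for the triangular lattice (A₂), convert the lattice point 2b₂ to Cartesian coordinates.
(1, 1.732)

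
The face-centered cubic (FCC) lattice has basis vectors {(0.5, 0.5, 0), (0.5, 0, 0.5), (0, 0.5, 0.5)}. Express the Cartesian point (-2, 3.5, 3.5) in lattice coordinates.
-2b₁ - 2b₂ + 9b₃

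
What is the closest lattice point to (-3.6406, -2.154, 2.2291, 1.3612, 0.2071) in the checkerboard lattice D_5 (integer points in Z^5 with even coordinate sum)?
(-4, -2, 2, 2, 0)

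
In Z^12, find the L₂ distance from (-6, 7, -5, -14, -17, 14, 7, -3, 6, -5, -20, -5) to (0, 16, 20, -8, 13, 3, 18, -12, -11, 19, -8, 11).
57.1489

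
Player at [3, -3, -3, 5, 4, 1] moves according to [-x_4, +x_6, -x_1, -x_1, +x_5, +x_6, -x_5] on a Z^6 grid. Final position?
(1, -3, -3, 4, 4, 3)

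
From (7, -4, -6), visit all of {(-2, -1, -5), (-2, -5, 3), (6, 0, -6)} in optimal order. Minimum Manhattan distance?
27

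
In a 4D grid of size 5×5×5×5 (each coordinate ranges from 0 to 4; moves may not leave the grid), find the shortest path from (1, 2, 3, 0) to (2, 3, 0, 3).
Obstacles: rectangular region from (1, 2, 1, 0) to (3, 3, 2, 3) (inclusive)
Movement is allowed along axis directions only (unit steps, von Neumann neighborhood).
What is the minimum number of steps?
10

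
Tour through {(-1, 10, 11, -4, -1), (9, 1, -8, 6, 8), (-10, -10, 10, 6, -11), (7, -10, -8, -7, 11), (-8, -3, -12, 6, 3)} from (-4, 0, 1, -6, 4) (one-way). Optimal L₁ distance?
184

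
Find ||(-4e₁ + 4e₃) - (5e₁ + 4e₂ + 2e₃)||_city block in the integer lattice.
15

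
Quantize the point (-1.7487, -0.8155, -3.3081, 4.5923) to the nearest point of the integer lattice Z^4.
(-2, -1, -3, 5)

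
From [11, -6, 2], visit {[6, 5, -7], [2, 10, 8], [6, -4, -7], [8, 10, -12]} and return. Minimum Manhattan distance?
94
(one optimal route: (11, -6, 2) → (2, 10, 8) → (8, 10, -12) → (6, 5, -7) → (6, -4, -7) → (11, -6, 2))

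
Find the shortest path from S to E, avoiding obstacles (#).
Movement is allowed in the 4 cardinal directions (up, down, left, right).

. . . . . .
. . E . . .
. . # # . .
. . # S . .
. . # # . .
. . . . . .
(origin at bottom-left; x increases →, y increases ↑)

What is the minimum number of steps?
5
(one shortest path: (3, 2) → (4, 2) → (4, 3) → (4, 4) → (3, 4) → (2, 4))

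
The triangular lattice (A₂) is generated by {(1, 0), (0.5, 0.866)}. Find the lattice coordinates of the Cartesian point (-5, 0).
-5b₁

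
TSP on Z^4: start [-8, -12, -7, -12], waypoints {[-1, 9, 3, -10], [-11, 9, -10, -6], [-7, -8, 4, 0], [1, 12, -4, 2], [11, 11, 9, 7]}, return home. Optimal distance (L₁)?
190
(one optimal route: (-8, -12, -7, -12) → (-11, 9, -10, -6) → (-1, 9, 3, -10) → (1, 12, -4, 2) → (11, 11, 9, 7) → (-7, -8, 4, 0) → (-8, -12, -7, -12))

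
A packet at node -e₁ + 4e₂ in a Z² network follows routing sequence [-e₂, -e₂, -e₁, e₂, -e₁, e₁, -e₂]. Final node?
(-2, 2)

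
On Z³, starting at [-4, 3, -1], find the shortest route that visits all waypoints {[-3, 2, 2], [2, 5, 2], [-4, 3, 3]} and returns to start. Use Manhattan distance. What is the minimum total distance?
26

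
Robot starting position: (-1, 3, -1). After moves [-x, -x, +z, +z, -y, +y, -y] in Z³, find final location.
(-3, 2, 1)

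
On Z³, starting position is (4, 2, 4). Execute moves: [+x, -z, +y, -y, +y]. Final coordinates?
(5, 3, 3)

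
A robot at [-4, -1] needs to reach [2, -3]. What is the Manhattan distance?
8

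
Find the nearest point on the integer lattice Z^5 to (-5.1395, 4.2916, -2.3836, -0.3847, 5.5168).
(-5, 4, -2, 0, 6)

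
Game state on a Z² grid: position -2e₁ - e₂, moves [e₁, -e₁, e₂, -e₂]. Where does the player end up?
(-2, -1)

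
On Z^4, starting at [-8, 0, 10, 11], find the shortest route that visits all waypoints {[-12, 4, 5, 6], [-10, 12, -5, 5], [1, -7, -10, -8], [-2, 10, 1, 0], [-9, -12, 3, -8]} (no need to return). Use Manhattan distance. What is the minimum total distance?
127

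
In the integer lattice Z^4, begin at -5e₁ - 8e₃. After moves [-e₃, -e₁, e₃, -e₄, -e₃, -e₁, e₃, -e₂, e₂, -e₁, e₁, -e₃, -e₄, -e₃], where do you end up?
(-7, 0, -10, -2)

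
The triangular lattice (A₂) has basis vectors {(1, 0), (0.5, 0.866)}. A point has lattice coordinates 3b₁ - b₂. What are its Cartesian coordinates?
(2.5, -0.866)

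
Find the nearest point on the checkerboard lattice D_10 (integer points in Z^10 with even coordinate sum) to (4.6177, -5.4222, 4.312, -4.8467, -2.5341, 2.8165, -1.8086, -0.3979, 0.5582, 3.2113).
(5, -5, 4, -5, -2, 3, -2, 0, 1, 3)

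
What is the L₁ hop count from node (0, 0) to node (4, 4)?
8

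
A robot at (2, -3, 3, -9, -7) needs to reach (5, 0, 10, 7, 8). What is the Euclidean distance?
23.4094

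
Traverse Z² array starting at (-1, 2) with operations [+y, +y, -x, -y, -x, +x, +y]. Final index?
(-2, 4)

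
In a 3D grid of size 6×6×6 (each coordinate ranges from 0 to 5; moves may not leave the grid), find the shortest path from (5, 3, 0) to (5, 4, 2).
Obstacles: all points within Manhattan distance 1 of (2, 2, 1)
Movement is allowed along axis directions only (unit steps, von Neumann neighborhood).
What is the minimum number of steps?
3
(one shortest path: (5, 3, 0) → (5, 4, 0) → (5, 4, 1) → (5, 4, 2))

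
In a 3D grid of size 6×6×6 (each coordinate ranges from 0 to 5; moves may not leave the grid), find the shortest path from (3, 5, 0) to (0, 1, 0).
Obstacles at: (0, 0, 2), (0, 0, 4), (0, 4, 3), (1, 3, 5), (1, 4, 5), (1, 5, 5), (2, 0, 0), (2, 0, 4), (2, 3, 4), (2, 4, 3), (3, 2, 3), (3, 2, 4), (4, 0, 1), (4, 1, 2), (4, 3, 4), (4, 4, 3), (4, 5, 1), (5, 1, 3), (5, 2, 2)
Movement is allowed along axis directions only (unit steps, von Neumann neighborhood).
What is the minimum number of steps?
7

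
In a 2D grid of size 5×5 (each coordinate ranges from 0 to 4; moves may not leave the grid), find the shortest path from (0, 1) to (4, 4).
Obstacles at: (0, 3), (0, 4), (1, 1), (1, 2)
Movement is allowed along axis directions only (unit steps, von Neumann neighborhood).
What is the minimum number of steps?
9
(one shortest path: (0, 1) → (0, 0) → (1, 0) → (2, 0) → (3, 0) → (4, 0) → (4, 1) → (4, 2) → (4, 3) → (4, 4))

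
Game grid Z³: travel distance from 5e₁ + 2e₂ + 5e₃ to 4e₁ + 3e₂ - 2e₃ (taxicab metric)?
9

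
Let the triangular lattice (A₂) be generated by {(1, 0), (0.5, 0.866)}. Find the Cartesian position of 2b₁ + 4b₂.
(4, 3.464)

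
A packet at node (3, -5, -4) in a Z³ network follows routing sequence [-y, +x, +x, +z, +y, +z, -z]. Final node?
(5, -5, -3)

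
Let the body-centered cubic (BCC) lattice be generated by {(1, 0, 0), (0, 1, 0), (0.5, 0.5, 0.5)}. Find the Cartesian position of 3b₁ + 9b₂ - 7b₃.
(-0.5, 5.5, -3.5)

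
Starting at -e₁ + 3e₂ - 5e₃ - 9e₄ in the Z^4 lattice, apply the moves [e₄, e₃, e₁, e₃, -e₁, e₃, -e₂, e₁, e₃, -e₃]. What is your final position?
(0, 2, -2, -8)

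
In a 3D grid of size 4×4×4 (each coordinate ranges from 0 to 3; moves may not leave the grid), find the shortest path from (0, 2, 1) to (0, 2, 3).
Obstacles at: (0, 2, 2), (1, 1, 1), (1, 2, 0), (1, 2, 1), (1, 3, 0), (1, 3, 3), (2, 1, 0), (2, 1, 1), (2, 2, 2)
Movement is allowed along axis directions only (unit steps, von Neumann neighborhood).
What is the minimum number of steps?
4
(one shortest path: (0, 2, 1) → (0, 1, 1) → (0, 1, 2) → (0, 1, 3) → (0, 2, 3))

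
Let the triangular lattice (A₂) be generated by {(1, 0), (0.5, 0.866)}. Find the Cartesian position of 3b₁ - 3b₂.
(1.5, -2.598)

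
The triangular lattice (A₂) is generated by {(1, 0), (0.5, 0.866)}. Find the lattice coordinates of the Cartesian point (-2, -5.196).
b₁ - 6b₂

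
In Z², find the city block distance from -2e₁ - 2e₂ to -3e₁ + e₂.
4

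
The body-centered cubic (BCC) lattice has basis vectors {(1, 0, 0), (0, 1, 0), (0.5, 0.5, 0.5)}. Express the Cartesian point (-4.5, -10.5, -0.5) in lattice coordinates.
-4b₁ - 10b₂ - b₃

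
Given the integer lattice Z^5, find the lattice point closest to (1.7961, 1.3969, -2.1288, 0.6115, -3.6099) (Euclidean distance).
(2, 1, -2, 1, -4)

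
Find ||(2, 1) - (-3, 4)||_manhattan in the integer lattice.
8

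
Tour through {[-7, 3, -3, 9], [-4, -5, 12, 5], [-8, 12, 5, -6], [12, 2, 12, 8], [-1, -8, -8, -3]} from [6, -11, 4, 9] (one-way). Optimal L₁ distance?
155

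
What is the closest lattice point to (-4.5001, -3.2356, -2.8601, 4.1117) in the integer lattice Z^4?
(-5, -3, -3, 4)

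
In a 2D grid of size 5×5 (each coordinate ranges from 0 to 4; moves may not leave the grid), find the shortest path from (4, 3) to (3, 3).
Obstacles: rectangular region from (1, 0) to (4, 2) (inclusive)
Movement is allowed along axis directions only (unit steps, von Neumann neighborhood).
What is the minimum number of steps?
1
(one shortest path: (4, 3) → (3, 3))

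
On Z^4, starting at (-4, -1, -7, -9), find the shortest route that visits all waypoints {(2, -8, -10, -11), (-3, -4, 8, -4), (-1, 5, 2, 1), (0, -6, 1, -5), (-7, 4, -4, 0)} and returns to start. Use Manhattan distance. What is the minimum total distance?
108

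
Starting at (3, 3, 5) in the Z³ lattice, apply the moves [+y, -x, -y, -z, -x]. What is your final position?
(1, 3, 4)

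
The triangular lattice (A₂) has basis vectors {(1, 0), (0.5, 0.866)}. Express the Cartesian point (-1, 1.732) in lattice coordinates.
-2b₁ + 2b₂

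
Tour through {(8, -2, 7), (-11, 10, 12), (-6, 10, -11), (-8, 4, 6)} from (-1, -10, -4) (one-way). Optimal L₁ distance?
94
(one optimal route: (-1, -10, -4) → (8, -2, 7) → (-8, 4, 6) → (-11, 10, 12) → (-6, 10, -11))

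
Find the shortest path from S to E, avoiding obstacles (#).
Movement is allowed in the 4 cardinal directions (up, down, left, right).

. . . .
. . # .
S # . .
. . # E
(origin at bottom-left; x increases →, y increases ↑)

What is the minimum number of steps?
8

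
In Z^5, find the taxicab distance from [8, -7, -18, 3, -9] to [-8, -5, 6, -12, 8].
74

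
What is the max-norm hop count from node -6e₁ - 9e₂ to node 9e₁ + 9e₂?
18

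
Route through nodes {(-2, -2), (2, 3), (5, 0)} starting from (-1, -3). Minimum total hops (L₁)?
17
(one optimal route: (-1, -3) → (-2, -2) → (2, 3) → (5, 0))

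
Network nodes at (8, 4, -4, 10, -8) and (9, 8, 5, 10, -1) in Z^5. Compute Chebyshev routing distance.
9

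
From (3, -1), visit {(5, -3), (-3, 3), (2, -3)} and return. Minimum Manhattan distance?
28
(one optimal route: (3, -1) → (5, -3) → (2, -3) → (-3, 3) → (3, -1))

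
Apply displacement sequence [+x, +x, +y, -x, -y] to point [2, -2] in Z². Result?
(3, -2)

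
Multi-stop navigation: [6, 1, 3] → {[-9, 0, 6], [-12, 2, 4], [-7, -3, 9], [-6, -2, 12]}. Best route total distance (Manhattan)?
40
(one optimal route: (6, 1, 3) → (-12, 2, 4) → (-9, 0, 6) → (-7, -3, 9) → (-6, -2, 12))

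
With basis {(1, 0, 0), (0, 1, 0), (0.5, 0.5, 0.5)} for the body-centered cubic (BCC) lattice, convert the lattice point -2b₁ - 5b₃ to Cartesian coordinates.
(-4.5, -2.5, -2.5)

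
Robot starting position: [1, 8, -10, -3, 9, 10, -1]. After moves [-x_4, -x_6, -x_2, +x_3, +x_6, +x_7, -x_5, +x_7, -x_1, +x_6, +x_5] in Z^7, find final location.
(0, 7, -9, -4, 9, 11, 1)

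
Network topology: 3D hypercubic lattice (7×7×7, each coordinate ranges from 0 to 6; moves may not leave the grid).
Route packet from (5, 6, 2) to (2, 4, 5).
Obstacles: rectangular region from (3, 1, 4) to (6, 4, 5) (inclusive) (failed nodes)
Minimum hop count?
8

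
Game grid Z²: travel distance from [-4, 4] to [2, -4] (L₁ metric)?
14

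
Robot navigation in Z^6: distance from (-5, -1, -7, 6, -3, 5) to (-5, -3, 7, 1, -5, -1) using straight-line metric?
16.2788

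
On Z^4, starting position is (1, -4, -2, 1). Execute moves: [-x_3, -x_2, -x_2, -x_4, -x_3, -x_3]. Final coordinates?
(1, -6, -5, 0)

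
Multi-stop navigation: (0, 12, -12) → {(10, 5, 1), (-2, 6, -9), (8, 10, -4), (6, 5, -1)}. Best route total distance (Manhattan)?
46
(one optimal route: (0, 12, -12) → (-2, 6, -9) → (8, 10, -4) → (6, 5, -1) → (10, 5, 1))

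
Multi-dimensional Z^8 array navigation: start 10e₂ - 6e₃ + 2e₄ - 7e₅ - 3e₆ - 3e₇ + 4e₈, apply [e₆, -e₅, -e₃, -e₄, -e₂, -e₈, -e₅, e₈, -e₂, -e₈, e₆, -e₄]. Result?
(0, 8, -7, 0, -9, -1, -3, 3)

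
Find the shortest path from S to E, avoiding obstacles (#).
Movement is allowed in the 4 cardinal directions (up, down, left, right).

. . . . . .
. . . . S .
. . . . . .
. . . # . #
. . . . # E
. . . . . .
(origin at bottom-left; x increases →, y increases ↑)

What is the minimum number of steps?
10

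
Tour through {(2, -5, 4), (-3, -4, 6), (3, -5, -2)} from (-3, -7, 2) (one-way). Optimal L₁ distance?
22
(one optimal route: (-3, -7, 2) → (-3, -4, 6) → (2, -5, 4) → (3, -5, -2))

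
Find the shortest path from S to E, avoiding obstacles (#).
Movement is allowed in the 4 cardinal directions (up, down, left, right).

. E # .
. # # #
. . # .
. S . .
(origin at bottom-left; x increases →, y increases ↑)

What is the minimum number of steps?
5
(one shortest path: (1, 0) → (0, 0) → (0, 1) → (0, 2) → (0, 3) → (1, 3))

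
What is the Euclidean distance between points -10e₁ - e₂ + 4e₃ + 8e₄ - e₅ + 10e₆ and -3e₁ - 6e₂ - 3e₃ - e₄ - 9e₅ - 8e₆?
24.3311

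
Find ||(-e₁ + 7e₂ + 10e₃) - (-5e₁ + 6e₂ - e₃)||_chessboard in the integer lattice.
11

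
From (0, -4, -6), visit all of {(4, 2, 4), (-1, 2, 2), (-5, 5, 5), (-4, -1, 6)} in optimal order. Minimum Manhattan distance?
43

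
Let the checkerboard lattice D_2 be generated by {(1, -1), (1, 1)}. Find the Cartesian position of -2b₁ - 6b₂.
(-8, -4)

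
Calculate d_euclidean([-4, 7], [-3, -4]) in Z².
11.0454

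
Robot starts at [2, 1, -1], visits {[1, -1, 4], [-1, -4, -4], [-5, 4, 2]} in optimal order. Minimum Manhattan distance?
37
(one optimal route: (2, 1, -1) → (-1, -4, -4) → (1, -1, 4) → (-5, 4, 2))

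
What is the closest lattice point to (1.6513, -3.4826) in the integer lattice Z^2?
(2, -3)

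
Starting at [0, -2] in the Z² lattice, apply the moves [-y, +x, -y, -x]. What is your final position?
(0, -4)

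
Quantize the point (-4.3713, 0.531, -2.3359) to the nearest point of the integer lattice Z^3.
(-4, 1, -2)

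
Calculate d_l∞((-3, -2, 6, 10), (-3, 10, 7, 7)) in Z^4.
12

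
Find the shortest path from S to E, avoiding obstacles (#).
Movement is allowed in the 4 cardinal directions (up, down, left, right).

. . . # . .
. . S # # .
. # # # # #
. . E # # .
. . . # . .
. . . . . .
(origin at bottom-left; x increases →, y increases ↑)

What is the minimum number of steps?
6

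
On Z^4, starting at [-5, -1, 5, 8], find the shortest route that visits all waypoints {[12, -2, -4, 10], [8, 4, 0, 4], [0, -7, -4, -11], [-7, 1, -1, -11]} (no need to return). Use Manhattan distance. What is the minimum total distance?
101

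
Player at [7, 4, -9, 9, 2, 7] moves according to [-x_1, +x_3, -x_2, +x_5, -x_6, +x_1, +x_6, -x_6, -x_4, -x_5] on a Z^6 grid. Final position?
(7, 3, -8, 8, 2, 6)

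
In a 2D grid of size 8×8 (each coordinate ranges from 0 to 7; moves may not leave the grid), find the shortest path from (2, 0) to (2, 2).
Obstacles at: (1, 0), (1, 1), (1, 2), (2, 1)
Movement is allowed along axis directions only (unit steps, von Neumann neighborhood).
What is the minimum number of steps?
4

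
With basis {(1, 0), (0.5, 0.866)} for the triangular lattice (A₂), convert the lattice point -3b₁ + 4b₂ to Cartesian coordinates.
(-1, 3.464)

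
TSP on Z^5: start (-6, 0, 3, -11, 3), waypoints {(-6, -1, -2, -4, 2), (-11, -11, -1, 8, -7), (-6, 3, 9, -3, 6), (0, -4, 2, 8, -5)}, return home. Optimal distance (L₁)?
136
(one optimal route: (-6, 0, 3, -11, 3) → (-6, -1, -2, -4, 2) → (-11, -11, -1, 8, -7) → (0, -4, 2, 8, -5) → (-6, 3, 9, -3, 6) → (-6, 0, 3, -11, 3))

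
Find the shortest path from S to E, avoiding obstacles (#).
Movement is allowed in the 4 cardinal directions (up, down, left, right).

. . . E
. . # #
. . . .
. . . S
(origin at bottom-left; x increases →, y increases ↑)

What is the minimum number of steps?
7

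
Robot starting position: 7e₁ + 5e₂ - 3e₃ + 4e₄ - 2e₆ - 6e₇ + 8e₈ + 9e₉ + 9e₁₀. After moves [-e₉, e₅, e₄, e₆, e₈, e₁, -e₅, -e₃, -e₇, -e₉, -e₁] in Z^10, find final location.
(7, 5, -4, 5, 0, -1, -7, 9, 7, 9)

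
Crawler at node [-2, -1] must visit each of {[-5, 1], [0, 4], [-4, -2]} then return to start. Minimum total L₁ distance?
22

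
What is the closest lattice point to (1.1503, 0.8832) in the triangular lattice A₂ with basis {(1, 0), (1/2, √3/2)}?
(1.5, 0.866)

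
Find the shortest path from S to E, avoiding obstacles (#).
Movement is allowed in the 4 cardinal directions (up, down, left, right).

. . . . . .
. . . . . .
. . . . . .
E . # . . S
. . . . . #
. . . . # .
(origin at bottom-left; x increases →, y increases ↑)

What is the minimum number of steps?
7
(one shortest path: (5, 2) → (4, 2) → (3, 2) → (3, 1) → (2, 1) → (1, 1) → (0, 1) → (0, 2))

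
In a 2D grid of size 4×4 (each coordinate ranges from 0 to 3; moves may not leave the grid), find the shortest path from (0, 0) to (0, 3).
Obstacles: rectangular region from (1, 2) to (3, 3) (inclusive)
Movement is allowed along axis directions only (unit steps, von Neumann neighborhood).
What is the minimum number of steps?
3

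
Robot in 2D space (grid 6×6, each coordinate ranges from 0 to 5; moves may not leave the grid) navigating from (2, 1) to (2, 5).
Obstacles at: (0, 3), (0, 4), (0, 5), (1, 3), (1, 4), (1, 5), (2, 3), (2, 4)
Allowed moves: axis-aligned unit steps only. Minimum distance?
6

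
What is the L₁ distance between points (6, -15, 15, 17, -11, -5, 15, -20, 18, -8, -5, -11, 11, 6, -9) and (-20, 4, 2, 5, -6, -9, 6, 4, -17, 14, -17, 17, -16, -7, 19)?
277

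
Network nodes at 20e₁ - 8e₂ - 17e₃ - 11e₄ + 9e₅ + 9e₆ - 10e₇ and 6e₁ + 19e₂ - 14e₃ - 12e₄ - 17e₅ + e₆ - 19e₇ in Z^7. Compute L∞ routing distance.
27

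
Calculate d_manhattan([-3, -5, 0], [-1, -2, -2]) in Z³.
7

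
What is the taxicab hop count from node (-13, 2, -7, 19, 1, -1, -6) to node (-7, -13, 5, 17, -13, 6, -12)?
62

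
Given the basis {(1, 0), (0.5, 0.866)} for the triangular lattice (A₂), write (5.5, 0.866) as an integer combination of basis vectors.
5b₁ + b₂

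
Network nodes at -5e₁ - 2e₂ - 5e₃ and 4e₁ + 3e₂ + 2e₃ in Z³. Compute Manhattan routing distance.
21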